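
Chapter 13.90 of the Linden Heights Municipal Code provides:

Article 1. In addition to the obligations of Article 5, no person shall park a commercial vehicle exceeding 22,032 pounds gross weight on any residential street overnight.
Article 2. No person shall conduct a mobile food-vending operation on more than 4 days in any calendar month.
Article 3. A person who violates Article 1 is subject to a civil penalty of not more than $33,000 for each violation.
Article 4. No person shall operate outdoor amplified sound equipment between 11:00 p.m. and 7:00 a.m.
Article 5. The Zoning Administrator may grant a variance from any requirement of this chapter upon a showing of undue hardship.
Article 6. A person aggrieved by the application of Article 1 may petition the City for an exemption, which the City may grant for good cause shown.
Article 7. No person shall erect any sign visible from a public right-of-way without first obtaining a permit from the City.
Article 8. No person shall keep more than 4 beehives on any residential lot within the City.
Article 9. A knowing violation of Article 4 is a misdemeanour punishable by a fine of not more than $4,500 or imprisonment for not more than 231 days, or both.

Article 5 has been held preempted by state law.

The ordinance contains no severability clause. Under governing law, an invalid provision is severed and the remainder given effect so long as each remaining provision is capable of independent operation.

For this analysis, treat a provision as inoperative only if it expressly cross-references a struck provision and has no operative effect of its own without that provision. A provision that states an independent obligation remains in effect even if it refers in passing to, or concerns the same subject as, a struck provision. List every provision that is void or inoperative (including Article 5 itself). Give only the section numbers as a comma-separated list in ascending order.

5

Article 5 is struck. Article 1 mentions Article 5 but its own obligation stands independently of Article 5, so Article 1 is not affected. Nothing else in the ordinance is defined by reference to Article 5. With no severability clause, the stated default rule severs what cannot stand and enforces each remaining provision that can operate on its own. That leaves Article 1, Article 2, Article 3, Article 4, Article 6, Article 7, Article 8, and Article 9 in effect.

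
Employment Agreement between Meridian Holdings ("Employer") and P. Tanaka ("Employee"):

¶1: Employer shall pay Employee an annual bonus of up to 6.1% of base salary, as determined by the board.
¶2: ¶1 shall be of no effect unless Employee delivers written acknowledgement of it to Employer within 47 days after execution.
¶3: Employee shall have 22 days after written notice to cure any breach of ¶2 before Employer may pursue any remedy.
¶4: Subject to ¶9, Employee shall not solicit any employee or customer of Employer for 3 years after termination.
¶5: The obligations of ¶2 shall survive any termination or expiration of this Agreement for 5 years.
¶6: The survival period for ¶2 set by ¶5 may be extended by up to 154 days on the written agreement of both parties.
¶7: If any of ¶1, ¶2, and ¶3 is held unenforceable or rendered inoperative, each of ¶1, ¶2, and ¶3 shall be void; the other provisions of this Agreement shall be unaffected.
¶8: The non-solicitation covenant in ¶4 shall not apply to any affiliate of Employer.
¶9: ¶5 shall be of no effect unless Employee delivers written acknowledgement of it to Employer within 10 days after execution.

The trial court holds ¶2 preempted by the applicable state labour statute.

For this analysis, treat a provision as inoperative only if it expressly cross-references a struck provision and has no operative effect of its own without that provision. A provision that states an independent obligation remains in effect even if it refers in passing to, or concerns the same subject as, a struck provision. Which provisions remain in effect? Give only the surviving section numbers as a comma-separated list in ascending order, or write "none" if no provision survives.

¶2 is struck. The only function of ¶3 is the cure period for breach of ¶2, so it cannot stand once ¶2 is removed. ¶5 operates only by reference to ¶2, so it falls with ¶2. The whole of ¶6 is the extension of the survival period for ¶2, defined by reference to ¶5, so ¶6 cannot stand once ¶5 is removed. The only function of ¶9 is the acknowledgement condition for ¶5, so it cannot stand once ¶5 is removed. ¶4 mentions ¶9 but its own obligation stands independently of ¶9, so ¶4 is not affected. ¶7 declares ¶1, ¶2, and ¶3 mutually dependent; since one of them has fallen, all of them are of no effect. That brings down ¶1 as well. The remainder continues in force under ¶7. That leaves ¶4, ¶7, and ¶8 in effect.

4, 7, 8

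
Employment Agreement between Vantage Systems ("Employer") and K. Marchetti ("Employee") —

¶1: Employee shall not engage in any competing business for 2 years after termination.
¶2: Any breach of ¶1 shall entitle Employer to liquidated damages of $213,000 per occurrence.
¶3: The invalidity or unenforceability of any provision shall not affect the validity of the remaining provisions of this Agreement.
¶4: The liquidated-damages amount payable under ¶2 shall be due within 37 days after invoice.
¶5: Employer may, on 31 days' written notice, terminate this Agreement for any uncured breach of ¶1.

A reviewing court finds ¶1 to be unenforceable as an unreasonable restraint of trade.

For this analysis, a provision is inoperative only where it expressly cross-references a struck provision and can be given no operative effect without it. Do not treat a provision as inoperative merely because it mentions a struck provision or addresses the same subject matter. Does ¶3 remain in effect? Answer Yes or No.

¶1 is struck. ¶2 operates only by reference to ¶1, so it falls with ¶1. The only function of ¶5 is the termination right for breach of ¶1, so it cannot stand once ¶1 is removed. The whole of ¶4 is the payment deadline for the liquidated-damages amount, defined by reference to ¶2, so ¶4 cannot stand once ¶2 is removed. ¶3 is a severability clause and preserves every provision that can still be given independent effect. Only ¶3 remains in effect. ¶3 is among the surviving provisions, so the answer is yes.

Yes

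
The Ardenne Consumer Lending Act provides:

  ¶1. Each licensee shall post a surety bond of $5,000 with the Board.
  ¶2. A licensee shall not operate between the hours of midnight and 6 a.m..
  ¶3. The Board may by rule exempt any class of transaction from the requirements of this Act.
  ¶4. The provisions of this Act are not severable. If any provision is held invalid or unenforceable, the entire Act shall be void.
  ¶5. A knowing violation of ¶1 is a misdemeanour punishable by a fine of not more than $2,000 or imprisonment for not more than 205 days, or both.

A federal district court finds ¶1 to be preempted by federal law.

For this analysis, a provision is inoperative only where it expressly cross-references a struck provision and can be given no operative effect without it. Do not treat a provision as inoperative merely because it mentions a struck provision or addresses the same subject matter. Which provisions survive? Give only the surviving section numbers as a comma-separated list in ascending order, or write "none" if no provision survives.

none

¶1 is struck. ¶5 has no operative effect of its own apart from ¶1 and is therefore inoperative. ¶4 provides that the Act is not severable, so the invalidity of any one provision voids the entire Act. No provision of the Act survives.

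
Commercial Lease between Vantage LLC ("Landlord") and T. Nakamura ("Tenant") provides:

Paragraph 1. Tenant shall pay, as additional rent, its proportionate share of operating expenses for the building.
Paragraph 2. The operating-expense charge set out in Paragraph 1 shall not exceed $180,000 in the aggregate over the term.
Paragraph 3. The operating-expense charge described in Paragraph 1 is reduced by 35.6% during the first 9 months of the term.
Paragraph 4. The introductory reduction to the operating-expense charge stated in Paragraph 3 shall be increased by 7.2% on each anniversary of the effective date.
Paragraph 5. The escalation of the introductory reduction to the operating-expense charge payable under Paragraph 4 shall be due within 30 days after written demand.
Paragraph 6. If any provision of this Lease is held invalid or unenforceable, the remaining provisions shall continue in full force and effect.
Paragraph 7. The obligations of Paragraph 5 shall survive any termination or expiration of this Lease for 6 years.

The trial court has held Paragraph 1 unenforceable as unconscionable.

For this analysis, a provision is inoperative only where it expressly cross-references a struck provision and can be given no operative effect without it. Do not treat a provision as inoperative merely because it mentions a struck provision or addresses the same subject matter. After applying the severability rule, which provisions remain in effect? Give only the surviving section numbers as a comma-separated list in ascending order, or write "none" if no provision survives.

6

Paragraph 1 is struck. Paragraph 2 does nothing except set the aggregate cap on the operating-expense charge by reference to Paragraph 1; with Paragraph 1 gone it has no independent effect and is inoperative. Paragraph 3 does nothing except set the introductory reduction to the operating-expense charge by reference to Paragraph 1; with Paragraph 1 gone it has no independent effect and is inoperative. The whole of Paragraph 4 is the escalation of the introductory reduction to the operating-expense charge, defined by reference to Paragraph 3, so Paragraph 4 cannot stand once Paragraph 3 is removed. Paragraph 5 operates only by reference to Paragraph 4, so it falls with Paragraph 4. Paragraph 7 has no operative effect of its own apart from Paragraph 5 and is therefore inoperative. Under the severability clause in Paragraph 6, the remaining provisions continue in force. Only Paragraph 6 remains in effect.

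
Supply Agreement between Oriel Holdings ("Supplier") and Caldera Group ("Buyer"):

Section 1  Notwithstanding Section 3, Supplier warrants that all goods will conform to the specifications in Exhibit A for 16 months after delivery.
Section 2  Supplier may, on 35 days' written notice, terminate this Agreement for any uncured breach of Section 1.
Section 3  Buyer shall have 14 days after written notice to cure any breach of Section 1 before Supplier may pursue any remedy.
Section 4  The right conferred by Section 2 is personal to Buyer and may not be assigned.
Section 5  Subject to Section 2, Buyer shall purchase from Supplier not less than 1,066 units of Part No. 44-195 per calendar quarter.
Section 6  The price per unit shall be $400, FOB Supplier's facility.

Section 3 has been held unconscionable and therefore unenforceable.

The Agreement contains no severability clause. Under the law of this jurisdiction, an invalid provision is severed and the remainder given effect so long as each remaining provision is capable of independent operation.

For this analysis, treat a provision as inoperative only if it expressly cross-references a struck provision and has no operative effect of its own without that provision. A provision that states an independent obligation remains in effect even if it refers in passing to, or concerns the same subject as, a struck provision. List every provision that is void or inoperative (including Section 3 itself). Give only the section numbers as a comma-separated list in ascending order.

3

Section 3 is struck. Section 1 mentions Section 3 but its own obligation stands independently of Section 3, so Section 1 is not affected. Nothing else in the Agreement is defined by reference to Section 3. With no severability clause, the stated default rule severs what cannot stand and enforces each remaining provision that can operate on its own. Section 1, Section 2, Section 4, Section 5, and Section 6 remain in effect.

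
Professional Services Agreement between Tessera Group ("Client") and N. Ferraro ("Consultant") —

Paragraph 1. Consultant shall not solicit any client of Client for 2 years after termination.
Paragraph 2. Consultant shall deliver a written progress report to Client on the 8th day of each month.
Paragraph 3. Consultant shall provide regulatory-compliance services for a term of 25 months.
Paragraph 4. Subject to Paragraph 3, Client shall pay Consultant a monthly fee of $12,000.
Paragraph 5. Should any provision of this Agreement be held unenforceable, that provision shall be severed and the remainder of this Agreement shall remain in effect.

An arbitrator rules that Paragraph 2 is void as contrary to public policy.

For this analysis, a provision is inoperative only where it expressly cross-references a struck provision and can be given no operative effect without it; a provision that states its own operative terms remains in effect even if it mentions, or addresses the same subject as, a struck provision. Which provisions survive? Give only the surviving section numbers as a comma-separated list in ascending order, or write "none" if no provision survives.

Paragraph 2 is struck. Nothing else in the Agreement is defined by reference to Paragraph 2. Paragraph 5 is a severability clause and preserves every provision that can still be given independent effect. The provisions still in force are Paragraph 1, Paragraph 3, Paragraph 4, and Paragraph 5.

1, 3, 4, 5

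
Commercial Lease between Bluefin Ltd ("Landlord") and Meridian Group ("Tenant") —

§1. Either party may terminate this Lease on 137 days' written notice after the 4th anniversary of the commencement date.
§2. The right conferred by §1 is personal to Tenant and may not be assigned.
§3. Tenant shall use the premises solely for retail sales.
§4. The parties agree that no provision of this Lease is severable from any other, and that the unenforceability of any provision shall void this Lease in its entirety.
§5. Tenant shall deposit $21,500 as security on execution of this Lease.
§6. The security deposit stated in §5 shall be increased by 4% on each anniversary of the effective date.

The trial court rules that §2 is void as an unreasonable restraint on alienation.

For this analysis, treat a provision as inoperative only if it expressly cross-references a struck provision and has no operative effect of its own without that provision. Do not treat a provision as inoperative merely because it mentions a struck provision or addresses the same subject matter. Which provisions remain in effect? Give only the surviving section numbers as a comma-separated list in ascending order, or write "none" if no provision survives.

§2 is struck. Nothing else in the Lease is defined by reference to §2. §4 provides that the Lease is not severable, so the invalidity of any one provision voids the entire Lease. No provision of the Lease survives.

none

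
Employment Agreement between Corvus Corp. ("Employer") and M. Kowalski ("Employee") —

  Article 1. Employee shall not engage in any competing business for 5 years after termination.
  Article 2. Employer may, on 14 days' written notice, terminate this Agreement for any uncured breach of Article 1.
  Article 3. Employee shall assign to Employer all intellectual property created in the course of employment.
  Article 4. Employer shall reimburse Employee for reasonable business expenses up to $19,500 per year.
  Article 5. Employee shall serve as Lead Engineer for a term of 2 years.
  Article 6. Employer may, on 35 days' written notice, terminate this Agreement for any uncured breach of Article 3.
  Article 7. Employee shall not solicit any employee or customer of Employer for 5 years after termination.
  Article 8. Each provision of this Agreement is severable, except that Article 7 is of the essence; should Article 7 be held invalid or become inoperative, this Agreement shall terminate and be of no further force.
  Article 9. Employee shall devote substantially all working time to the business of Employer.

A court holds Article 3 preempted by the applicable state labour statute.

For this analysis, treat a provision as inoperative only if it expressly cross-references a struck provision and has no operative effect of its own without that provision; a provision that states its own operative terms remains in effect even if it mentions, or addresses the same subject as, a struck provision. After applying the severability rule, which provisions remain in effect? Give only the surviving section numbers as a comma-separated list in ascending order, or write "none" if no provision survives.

1, 2, 4, 5, 7, 8, 9

Article 3 is struck. Article 6 operates only by reference to Article 3, so it falls with Article 3. Article 8 makes Article 7 an essential term, but Article 7 is unaffected, so the severability proviso in Article 8 preserves the remaining provisions. That leaves Article 1, Article 2, Article 4, Article 5, Article 7, Article 8, and Article 9 in effect.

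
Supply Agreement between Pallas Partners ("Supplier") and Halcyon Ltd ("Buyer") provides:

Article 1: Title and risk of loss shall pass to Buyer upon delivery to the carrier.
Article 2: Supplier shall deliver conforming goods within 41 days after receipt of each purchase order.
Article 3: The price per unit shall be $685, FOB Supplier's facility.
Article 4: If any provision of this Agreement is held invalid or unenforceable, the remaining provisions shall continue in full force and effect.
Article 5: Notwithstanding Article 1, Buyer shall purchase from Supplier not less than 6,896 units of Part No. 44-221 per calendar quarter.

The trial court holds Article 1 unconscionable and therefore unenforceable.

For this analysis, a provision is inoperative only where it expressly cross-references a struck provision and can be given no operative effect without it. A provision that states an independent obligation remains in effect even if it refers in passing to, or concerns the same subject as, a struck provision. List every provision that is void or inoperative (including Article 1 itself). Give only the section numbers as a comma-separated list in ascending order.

Article 1 is struck. Article 5 mentions Article 1 but its own obligation stands independently of Article 1, so Article 5 is not affected. No other provision's operative terms depend on Article 1. Article 4 is a severability clause and preserves every provision that can still be given independent effect. The provisions still in force are Article 2, Article 3, Article 4, and Article 5.

1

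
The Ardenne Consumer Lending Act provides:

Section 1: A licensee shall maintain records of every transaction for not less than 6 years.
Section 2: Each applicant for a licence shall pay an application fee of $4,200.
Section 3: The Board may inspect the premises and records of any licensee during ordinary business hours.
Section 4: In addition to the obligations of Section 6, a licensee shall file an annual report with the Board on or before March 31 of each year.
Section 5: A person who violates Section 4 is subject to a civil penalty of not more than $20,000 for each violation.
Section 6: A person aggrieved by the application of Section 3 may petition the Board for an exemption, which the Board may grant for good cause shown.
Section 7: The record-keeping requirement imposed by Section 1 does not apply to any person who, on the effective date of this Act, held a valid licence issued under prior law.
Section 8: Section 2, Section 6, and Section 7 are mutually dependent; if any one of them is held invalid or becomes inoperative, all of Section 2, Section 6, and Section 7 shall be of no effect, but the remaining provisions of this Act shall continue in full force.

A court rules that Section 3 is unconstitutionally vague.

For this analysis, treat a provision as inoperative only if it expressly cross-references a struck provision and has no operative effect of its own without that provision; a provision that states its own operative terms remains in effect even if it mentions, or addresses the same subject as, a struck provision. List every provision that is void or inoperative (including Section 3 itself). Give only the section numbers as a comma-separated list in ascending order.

2, 3, 6, 7

Section 3 is struck. The only function of Section 6 is the exemption procedure for Section 3, so it cannot stand once Section 3 is removed. Section 4 mentions Section 6 but its own obligation stands independently of Section 6, so Section 4 is not affected. Section 8 declares Section 2, Section 6, and Section 7 mutually dependent; since one of them has fallen, all of them are of no effect. That brings down Section 2 and Section 7 as well. The remainder continues in force under Section 8. That leaves Section 1, Section 4, Section 5, and Section 8 in effect.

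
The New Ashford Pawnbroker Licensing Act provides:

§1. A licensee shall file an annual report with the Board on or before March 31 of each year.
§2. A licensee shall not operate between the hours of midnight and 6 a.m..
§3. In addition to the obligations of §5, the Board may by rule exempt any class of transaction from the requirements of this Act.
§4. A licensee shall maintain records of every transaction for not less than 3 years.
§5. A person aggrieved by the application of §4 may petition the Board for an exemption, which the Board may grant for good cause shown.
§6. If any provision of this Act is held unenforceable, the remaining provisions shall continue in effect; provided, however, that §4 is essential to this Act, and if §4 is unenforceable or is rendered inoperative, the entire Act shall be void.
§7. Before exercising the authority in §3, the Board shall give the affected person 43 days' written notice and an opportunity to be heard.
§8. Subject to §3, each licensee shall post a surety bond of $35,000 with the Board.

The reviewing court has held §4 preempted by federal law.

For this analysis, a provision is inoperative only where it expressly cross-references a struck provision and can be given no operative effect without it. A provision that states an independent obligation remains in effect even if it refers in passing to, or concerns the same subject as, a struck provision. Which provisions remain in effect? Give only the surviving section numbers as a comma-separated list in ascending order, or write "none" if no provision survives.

§4 is struck. §5 operates only by reference to §4, so it falls with §4. §6 makes §4 an essential term, and §4 is the provision held invalid; under §6, the entire Act is therefore void. No provision of the Act survives.

none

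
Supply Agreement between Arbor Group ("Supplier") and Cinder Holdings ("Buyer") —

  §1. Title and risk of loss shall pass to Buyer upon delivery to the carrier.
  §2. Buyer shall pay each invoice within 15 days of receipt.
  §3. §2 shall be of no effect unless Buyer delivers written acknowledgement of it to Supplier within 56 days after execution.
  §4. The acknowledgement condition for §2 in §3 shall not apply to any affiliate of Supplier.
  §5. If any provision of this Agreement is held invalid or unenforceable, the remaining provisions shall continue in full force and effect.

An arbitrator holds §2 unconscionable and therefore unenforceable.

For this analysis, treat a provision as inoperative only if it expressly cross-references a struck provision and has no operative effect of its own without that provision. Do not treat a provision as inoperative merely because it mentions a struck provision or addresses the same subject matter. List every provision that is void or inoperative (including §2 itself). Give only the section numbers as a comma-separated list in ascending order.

2, 3, 4

§2 is struck. §3 merely fixes the acknowledgement condition for §2; with §2 gone it has nothing to operate on and falls away. §4 does nothing except set the carve-out from the acknowledgement condition for §2 by reference to §3; with §3 gone it has no independent effect and is inoperative. Under the severability clause in §5, the remaining provisions continue in force. That leaves §1 and §5 in effect.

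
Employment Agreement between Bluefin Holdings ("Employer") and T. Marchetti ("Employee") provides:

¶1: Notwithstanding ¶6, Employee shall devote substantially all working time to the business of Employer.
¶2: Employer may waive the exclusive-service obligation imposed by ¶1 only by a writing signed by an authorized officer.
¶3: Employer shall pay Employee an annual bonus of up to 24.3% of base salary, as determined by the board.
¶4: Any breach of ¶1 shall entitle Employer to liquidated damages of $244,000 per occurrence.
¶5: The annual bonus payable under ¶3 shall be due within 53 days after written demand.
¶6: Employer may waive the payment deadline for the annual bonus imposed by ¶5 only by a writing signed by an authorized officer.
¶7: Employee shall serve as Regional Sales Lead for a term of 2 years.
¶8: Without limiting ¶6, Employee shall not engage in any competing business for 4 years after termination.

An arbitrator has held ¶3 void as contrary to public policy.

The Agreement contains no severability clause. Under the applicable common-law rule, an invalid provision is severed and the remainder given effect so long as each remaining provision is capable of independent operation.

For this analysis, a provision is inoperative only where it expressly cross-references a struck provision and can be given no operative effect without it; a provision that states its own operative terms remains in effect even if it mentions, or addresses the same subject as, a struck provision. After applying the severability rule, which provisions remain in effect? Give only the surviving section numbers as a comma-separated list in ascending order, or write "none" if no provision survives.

1, 2, 4, 7, 8

¶3 is struck. ¶5 operates only by reference to ¶3, so it falls with ¶3. ¶6 operates only by reference to ¶5, so it falls with ¶5. Although ¶8 refers to ¶6, its operative terms do not depend on ¶6, so it remains in effect. ¶1 mentions ¶6 but its own obligation stands independently of ¶6, so ¶1 is not affected. Under the stated default rule, only provisions that cannot operate independently fall away; the rest are enforced. ¶1, ¶2, ¶4, ¶7, and ¶8 remain in effect.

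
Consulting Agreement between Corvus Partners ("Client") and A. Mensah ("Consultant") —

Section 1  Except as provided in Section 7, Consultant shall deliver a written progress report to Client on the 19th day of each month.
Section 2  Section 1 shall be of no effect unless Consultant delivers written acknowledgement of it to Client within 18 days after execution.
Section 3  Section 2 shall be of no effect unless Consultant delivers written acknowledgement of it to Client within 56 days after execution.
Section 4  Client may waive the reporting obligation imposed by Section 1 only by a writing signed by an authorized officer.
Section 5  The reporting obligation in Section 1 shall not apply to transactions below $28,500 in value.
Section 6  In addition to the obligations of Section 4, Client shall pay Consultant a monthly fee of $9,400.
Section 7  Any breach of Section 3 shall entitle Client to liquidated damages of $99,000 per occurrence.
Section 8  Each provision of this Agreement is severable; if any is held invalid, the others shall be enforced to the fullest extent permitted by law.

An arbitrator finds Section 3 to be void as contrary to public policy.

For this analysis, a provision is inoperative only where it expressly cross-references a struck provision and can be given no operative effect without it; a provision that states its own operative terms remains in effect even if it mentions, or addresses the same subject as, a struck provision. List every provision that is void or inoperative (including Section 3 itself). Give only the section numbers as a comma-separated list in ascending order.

3, 7

Section 3 is struck. Section 7 does nothing except set the liquidated-damages amount by reference to Section 3; with Section 3 gone it has no independent effect and is inoperative. Section 1 mentions Section 7 but its own obligation stands independently of Section 7, so Section 1 is not affected. Under the severability clause in Section 8, the remaining provisions continue in force. The provisions still in force are Section 1, Section 2, Section 4, Section 5, Section 6, and Section 8.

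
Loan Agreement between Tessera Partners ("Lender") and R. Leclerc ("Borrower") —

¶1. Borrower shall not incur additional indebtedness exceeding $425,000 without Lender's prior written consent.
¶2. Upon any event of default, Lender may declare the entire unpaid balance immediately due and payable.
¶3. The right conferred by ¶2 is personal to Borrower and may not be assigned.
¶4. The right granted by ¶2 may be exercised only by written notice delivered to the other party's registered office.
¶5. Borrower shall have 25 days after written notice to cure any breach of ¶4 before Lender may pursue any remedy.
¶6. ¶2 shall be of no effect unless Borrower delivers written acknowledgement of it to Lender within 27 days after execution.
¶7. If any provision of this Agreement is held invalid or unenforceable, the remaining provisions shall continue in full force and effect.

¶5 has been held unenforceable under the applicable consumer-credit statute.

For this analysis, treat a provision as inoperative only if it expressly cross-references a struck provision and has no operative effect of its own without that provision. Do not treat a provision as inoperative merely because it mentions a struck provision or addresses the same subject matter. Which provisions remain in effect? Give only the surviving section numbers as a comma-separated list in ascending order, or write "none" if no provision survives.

1, 2, 3, 4, 6, 7

¶5 is struck. Nothing else in the Agreement is defined by reference to ¶5. ¶7 is a severability clause and preserves every provision that can still be given independent effect. That leaves ¶1, ¶2, ¶3, ¶4, ¶6, and ¶7 in effect.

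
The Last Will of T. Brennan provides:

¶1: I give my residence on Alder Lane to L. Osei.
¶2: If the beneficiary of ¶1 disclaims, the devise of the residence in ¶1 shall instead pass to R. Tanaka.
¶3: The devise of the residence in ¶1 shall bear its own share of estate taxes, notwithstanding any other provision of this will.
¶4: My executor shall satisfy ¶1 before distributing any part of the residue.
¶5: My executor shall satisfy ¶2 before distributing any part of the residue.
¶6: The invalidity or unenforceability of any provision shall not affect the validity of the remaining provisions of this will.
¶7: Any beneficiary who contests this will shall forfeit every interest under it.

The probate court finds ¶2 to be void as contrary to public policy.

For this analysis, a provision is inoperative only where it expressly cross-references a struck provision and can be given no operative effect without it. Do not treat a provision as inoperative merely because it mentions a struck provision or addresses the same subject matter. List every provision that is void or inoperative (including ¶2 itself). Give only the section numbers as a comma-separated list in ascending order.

¶2 is struck. ¶5 merely fixes the priority direction for ¶2; with ¶2 gone it has nothing to operate on and falls away. Under the severability clause in ¶6, the remaining provisions continue in force. ¶1, ¶3, ¶4, ¶6, and ¶7 remain in effect.

2, 5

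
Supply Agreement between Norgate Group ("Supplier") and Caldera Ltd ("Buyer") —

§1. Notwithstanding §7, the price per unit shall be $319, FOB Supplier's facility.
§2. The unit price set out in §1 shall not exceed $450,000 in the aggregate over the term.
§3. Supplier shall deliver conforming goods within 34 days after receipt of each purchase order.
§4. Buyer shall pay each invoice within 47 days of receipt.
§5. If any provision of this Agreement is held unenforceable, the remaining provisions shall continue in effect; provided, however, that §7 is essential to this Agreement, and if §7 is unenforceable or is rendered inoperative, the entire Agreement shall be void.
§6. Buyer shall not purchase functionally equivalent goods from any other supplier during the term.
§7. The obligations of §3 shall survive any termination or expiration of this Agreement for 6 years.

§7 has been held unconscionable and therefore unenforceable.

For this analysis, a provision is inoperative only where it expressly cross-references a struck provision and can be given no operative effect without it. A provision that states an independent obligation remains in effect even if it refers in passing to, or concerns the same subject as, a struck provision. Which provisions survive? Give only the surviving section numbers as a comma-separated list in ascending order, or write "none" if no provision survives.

§7 is struck. No other provision's operative terms depend on §7. §5 makes §7 an essential term, and §7 is the provision held invalid; under §5, the entire Agreement is therefore void. No provision of the Agreement survives.

none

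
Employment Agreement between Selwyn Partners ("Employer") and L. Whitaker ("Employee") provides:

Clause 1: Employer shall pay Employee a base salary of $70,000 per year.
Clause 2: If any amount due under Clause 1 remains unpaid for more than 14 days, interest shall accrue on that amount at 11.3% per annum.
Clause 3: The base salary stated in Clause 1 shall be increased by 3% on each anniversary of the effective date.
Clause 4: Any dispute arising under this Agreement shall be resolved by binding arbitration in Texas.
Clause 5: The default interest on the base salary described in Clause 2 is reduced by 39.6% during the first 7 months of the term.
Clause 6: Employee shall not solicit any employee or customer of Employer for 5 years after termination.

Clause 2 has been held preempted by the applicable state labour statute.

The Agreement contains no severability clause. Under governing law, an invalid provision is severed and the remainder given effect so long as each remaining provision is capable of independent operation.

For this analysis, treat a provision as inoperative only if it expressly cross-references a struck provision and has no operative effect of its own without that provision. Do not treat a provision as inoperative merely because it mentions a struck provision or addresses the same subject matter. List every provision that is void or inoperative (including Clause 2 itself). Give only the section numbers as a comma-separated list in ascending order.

Clause 2 is struck. The whole of Clause 5 is the introductory reduction to the default interest on the base salary, defined by reference to Clause 2, so Clause 5 cannot stand once Clause 2 is removed. Under the stated default rule, only provisions that cannot operate independently fall away; the rest are enforced. That leaves Clause 1, Clause 3, Clause 4, and Clause 6 in effect.

2, 5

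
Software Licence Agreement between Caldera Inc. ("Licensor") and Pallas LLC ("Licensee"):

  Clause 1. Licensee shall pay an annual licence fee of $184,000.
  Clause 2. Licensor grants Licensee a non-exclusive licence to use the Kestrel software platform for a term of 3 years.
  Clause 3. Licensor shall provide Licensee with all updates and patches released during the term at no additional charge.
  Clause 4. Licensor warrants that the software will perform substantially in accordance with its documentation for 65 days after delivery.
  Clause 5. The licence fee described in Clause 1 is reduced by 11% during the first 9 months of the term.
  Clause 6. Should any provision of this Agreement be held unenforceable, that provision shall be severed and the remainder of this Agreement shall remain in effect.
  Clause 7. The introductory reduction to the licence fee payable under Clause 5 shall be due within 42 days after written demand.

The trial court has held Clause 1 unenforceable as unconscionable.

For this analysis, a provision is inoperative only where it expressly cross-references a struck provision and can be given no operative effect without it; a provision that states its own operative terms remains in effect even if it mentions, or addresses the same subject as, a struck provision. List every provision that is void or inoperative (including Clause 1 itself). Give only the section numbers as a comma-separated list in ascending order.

Clause 1 is struck. Clause 5 does nothing except set the introductory reduction to the licence fee by reference to Clause 1; with Clause 1 gone it has no independent effect and is inoperative. Clause 7 operates only by reference to Clause 5, so it falls with Clause 5. Under the severability clause in Clause 6, the remaining provisions continue in force. Clause 2, Clause 3, Clause 4, and Clause 6 remain in effect.

1, 5, 7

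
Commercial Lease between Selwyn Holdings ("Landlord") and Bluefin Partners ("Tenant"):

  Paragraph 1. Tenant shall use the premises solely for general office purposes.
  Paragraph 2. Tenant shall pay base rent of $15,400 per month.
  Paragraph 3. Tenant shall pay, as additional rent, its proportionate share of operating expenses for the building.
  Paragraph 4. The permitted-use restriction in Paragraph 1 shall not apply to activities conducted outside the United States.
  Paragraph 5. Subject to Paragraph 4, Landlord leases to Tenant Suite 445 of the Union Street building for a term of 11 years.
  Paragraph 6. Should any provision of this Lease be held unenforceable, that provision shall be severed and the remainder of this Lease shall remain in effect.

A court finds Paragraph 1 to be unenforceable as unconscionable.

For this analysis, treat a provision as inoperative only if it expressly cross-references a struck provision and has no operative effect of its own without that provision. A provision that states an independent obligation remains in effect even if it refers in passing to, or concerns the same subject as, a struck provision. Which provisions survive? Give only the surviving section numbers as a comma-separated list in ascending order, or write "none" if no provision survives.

Paragraph 1 is struck. Paragraph 4 operates only by reference to Paragraph 1, so it falls with Paragraph 1. Paragraph 5 mentions Paragraph 4 but its own obligation stands independently of Paragraph 4, so Paragraph 5 is not affected. Under the severability clause in Paragraph 6, the remaining provisions continue in force. The provisions still in force are Paragraph 2, Paragraph 3, Paragraph 5, and Paragraph 6.

2, 3, 5, 6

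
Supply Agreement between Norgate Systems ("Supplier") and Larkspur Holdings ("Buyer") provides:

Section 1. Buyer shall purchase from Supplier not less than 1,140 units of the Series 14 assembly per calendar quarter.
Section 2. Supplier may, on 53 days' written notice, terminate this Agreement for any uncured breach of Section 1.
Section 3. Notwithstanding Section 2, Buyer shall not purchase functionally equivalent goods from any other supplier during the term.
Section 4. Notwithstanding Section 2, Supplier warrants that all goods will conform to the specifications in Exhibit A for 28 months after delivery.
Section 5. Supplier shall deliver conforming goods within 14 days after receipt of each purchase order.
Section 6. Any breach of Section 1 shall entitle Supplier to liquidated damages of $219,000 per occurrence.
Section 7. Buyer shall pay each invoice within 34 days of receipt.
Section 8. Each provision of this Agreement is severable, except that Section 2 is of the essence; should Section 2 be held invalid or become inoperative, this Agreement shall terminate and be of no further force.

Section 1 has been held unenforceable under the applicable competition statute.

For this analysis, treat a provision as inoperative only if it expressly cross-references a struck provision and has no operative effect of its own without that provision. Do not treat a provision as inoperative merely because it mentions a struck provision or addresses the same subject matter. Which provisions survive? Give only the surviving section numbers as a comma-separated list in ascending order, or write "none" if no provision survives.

none

Section 1 is struck. Section 2 merely fixes the termination right for breach of Section 1; with Section 1 gone it has nothing to operate on and falls away. Section 6 operates only by reference to Section 1, so it falls with Section 1. Section 8 makes Section 2 an essential term, and Section 2 has been rendered inoperative by the cascade; under Section 8, the entire Agreement is therefore void. No provision of the Agreement survives.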